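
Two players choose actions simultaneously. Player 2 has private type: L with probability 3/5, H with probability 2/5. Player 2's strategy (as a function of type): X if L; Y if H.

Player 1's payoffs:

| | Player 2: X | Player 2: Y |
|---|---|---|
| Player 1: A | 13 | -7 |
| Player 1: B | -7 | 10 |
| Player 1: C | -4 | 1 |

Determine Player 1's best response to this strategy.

A

E[A] = 3/5·(13) + 2/5·(-7) = 5
E[B] = 3/5·(-7) + 2/5·(10) = -1/5
E[C] = 3/5·(-4) + 2/5·(1) = -2
Best response: A (5 is the largest).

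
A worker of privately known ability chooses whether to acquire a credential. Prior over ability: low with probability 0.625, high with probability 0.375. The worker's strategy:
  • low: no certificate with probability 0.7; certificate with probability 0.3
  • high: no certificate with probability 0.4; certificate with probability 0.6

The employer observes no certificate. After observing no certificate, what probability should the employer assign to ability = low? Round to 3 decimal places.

P(no certificate) = 0.625·0.7 + 0.375·0.4 = 0.5875
P(low | no certificate) = (0.625·0.7) / 0.5875 = 0.4375 / 0.5875 = 0.744681

0.745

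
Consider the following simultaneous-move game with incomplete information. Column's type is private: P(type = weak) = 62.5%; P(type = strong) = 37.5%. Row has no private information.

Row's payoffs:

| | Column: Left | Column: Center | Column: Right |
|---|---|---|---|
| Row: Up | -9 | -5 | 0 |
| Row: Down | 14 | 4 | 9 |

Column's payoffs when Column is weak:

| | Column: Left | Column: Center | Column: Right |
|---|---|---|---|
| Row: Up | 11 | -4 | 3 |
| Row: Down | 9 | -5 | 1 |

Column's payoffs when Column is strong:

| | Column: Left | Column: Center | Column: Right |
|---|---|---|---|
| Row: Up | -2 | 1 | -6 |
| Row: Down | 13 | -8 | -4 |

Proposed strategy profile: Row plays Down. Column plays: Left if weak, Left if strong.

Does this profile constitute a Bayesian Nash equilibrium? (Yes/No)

A profile is a BNE iff every type of every player is best-responding given beliefs about the other side.
Row plays Down: E[Down] = 0.625·(14) + 0.375·(14) = 14; E[Up] = -9. Best-responding. ✓
Column (type weak), facing Down: Left gives 9, Center gives -5, Right gives 1. Proposed Left is best. ✓
Column (type strong), facing Down: Left gives 13, Center gives -8, Right gives -4. Proposed Left is best. ✓

Yes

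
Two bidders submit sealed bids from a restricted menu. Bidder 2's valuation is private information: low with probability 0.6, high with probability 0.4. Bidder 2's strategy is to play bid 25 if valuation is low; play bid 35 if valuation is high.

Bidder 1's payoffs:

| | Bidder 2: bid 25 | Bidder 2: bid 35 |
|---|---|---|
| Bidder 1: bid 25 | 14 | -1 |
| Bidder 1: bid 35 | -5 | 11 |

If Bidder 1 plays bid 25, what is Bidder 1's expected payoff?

Take the expectation over Bidder 2's valuation, weighting each type's action by its prior probability.
E[bid 25] = 0.6·14 + 0.4·(-1) = 8.4 + (-0.4) = 8

8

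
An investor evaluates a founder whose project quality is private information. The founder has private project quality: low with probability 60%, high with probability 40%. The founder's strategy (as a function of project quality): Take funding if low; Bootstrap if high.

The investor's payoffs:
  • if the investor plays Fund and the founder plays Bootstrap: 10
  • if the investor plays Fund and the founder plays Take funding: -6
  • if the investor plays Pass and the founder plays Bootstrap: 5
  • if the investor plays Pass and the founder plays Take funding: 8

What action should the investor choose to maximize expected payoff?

Pass

E[Fund] = 0.6·(-6) + 0.4·(10) = 0.4
E[Pass] = 0.6·(8) + 0.4·(5) = 6.8
Best response: Pass (6.8 is the largest).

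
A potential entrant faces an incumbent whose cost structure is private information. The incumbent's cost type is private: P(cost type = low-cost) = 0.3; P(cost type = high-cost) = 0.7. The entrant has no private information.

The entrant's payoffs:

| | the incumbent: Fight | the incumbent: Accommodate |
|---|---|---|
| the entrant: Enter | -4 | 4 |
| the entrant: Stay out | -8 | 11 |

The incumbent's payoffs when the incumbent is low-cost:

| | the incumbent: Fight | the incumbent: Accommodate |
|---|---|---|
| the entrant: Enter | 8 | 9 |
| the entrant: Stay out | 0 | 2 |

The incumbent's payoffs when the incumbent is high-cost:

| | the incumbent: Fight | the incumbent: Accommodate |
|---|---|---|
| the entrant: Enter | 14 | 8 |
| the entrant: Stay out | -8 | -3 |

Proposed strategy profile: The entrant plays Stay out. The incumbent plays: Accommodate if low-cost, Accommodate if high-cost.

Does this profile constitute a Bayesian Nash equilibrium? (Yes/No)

Yes

A profile is a BNE iff every type of every player is best-responding given beliefs about the other side.
The entrant plays Stay out: E[Stay out] = 0.3·(11) + 0.7·(11) = 11; E[Enter] = 4. Best-responding. ✓
The incumbent (cost type low-cost), facing Stay out: Fight gives 0, Accommodate gives 2. Proposed Accommodate is best. ✓
The incumbent (cost type high-cost), facing Stay out: Fight gives -8, Accommodate gives -3. Proposed Accommodate is best. ✓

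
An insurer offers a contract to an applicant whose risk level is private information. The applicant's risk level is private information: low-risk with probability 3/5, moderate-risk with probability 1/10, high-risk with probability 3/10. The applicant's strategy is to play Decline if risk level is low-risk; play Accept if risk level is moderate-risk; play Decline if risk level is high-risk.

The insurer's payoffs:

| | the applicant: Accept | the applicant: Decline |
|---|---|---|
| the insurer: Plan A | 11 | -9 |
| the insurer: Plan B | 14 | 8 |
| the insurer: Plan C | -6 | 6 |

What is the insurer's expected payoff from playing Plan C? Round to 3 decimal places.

E[Plan C] = 3/5·6 + 1/10·(-6) + 3/10·6 = 18/5 + (-3/5) + 9/5 = 24/5

4.800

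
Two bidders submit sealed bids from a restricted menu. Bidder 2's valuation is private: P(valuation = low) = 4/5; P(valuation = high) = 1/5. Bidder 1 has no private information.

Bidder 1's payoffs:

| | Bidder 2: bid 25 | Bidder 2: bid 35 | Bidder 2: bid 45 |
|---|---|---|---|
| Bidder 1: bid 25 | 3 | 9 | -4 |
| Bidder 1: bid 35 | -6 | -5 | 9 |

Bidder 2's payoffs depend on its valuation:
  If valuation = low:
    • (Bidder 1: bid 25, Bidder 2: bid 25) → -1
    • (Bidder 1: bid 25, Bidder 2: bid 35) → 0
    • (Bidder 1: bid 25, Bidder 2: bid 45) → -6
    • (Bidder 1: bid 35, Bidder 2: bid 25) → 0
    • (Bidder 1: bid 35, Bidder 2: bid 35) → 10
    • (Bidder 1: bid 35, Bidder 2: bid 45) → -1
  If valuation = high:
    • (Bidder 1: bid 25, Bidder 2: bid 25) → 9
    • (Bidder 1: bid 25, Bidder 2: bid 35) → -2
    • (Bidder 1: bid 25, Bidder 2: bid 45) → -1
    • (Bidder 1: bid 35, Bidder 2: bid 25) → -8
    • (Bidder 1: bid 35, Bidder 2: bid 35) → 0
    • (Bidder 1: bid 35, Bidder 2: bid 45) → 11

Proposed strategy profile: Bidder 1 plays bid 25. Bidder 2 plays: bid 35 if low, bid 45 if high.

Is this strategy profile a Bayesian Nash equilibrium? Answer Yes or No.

No

A profile is a BNE iff every type of every player is best-responding given beliefs about the other side.
Bidder 1 plays bid 25: E[bid 25] = 4/5·(9) + 1/5·(-4) = 32/5; E[bid 35] = -11/5. Best-responding. ✓
Bidder 2 (valuation low), facing bid 25: bid 25 gives -1, bid 35 gives 0, bid 45 gives -6. Proposed bid 35 is best. ✓
Bidder 2 (valuation high), facing bid 25: bid 25 gives 9, bid 35 gives -2, bid 45 gives -1. Proposed bid 45 is not best — profitable deviation exists. ✗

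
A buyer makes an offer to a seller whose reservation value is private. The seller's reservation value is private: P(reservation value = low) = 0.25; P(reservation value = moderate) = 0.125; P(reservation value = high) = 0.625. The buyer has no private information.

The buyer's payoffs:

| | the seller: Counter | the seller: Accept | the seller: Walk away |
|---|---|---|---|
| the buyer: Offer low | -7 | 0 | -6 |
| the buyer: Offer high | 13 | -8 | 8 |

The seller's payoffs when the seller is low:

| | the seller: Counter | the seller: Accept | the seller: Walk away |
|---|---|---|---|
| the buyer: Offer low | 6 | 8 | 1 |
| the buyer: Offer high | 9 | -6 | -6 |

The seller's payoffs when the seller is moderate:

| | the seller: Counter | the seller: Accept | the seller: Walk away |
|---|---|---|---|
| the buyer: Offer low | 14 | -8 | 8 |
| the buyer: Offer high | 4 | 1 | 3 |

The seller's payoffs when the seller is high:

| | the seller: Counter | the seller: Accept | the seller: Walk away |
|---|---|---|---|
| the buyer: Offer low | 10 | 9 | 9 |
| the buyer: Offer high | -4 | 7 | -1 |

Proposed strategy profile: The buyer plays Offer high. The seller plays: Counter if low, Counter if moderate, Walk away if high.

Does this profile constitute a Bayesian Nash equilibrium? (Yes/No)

A profile is a BNE iff every type of every player is best-responding given beliefs about the other side.
The buyer plays Offer high: E[Offer high] = 0.25·(13) + 0.125·(13) + 0.625·(8) = 9.875; E[Offer low] = -6.375. Best-responding. ✓
The seller (reservation value low), facing Offer high: Counter gives 9, Accept gives -6, Walk away gives -6. Proposed Counter is best. ✓
The seller (reservation value moderate), facing Offer high: Counter gives 4, Accept gives 1, Walk away gives 3. Proposed Counter is best. ✓
The seller (reservation value high), facing Offer high: Counter gives -4, Accept gives 7, Walk away gives -1. Proposed Walk away is not best — profitable deviation exists. ✗

No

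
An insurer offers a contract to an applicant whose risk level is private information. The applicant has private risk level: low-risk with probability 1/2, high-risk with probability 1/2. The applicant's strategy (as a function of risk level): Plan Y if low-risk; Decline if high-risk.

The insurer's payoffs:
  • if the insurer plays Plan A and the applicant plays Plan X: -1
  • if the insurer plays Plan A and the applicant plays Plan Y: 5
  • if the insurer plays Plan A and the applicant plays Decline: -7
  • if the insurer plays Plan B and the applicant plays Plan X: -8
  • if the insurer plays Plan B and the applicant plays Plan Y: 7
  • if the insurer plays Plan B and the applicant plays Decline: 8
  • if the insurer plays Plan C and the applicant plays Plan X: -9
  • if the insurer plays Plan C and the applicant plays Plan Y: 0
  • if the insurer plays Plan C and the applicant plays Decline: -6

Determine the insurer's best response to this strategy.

Plan B

E[Plan A] = 1/2·(5) + 1/2·(-7) = -1
E[Plan B] = 1/2·(7) + 1/2·(8) = 15/2
E[Plan C] = 1/2·(0) + 1/2·(-6) = -3
Best response: Plan B (15/2 is the largest).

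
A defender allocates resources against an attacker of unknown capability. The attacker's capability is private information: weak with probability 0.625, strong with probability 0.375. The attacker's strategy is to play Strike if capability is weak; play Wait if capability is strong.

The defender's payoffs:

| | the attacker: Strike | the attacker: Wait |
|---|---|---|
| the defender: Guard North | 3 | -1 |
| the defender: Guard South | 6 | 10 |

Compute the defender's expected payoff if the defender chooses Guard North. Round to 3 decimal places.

1.500

Take the expectation over the attacker's capability, weighting each type's action by its prior probability.
E[Guard North] = 0.625·3 + 0.375·(-1) = 1.875 + (-0.375) = 1.5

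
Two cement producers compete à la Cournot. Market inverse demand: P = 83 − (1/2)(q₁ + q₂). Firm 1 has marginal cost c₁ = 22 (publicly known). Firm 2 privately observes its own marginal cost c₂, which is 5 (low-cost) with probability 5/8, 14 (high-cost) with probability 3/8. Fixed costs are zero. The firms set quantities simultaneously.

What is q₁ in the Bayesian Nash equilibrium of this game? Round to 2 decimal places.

31.58

Type-c best response for Firm 2: q₂(c) = (83 − c) − q₁/2.
Firm 1 maximizes expected profit; its first-order condition is 83 − q₁ − (1/2)E[q₂] − 22 = 0.
Substituting E[q₂] and solving: E[c₂] = 8.375, so q₁ = (83 − 2·22 + 8.375)/(3/2) = 31.5833.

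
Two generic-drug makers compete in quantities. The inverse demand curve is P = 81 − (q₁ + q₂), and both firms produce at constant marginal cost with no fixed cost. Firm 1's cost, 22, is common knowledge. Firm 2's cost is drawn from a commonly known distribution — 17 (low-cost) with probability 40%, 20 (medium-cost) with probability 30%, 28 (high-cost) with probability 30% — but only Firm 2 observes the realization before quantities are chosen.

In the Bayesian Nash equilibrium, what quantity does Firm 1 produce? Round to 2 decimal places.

Type-c best response for Firm 2: q₂(c) = (81 − c)/2 − q₁/2.
Firm 1 maximizes expected profit; its first-order condition is 81 − 2q₁ − E[q₂] − 22 = 0.
Substituting E[q₂] and solving: E[c₂] = 21.2, so q₁ = (81 − 2·22 + 21.2)/3 = 19.4.

19.40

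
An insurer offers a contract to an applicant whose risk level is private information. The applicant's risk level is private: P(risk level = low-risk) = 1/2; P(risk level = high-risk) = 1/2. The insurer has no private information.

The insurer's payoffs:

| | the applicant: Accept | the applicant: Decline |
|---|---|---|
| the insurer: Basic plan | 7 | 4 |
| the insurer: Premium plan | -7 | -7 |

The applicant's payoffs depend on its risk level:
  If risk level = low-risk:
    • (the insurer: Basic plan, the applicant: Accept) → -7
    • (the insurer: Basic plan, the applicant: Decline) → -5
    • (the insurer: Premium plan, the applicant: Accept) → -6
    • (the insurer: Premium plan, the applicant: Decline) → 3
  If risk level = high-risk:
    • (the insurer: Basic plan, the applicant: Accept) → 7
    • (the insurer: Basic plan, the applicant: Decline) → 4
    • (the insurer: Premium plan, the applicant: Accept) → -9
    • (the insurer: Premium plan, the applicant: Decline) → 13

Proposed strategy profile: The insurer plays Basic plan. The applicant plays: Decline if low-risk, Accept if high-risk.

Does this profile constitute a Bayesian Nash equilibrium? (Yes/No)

The insurer plays Basic plan: E[Basic plan] = 1/2·(4) + 1/2·(7) = 11/2; E[Premium plan] = -7. Best-responding. ✓
The applicant (risk level low-risk), facing Basic plan: Accept gives -7, Decline gives -5. Proposed Decline is best. ✓
The applicant (risk level high-risk), facing Basic plan: Accept gives 7, Decline gives 4. Proposed Accept is best. ✓

Yes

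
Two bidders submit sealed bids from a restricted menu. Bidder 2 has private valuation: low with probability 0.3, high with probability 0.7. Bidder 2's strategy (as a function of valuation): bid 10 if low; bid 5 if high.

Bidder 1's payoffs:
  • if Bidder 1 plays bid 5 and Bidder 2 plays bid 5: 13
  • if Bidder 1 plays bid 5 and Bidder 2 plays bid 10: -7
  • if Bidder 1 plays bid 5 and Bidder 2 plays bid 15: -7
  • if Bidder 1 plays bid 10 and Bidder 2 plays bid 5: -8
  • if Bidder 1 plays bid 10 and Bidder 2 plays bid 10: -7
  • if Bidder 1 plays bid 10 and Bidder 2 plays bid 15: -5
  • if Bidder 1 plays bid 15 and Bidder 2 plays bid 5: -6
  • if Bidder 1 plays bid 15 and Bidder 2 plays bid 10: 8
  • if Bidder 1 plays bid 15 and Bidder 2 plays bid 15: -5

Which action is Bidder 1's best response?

Compute Bidder 1's expected payoff for each action, taking the expectation over Bidder 2's type.
E[bid 5] = 0.3·(-7) + 0.7·(13) = 7
E[bid 10] = 0.3·(-7) + 0.7·(-8) = -7.7
E[bid 15] = 0.3·(8) + 0.7·(-6) = -1.8
Best response: bid 5 (7 is the largest).

bid 5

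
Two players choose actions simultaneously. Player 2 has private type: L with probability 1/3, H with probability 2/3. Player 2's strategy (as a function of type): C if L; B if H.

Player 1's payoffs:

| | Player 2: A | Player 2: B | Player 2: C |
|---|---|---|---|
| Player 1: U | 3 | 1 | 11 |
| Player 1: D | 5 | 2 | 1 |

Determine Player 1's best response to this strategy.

U

Compute Player 1's expected payoff for each action, taking the expectation over Player 2's type.
E[U] = 1/3·(11) + 2/3·(1) = 13/3
E[D] = 1/3·(1) + 2/3·(2) = 5/3
Best response: U (13/3 is the largest).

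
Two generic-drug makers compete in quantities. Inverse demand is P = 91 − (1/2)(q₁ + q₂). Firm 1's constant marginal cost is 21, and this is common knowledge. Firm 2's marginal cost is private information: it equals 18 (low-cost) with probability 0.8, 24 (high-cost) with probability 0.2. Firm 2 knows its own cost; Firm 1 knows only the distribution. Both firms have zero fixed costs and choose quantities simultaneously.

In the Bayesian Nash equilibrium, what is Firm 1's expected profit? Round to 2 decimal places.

1033.61

Firm 2 with cost c maximizes (91 − (1/2)(q₁+q₂) − c)·q₂, giving q₂(c) = (91 − c − (1/2)q₁).
E[c₂] = 0.8·18 + 0.2·24 = 19.2
Firm 1's FOC against E[q₂] yields q₁ = (91 − 2·21 + E[c₂])/(3/2) = (91 − 42 + 19.2)/(3/2) = 45.4667.
E[P] = 91 − (1/2)·(q₁ + E[q₂]) = 43.7333; Firm 1's expected profit = (E[P] − 21)·q₁ = (43.7333 − 21)·45.4667 = 1033.61.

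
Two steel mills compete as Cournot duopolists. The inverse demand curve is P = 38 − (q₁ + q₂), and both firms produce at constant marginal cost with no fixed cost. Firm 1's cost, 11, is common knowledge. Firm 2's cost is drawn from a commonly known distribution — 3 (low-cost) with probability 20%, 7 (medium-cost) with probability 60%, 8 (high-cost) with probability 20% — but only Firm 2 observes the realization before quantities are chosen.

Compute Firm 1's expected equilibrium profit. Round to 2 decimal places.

Type-c best response for Firm 2: q₂(c) = (38 − c)/2 − q₁/2.
Firm 1 maximizes expected profit; its first-order condition is 38 − 2q₁ − E[q₂] − 11 = 0.
Substituting E[q₂] and solving: E[c₂] = 6.4, so q₁ = (38 − 2·11 + 6.4)/3 = 7.46667.
E[P] = 38 − (q₁ + E[q₂]) = 18.4667; Firm 1's expected profit = (E[P] − 11)·q₁ = (18.4667 − 11)·7.46667 = 55.7511.

55.75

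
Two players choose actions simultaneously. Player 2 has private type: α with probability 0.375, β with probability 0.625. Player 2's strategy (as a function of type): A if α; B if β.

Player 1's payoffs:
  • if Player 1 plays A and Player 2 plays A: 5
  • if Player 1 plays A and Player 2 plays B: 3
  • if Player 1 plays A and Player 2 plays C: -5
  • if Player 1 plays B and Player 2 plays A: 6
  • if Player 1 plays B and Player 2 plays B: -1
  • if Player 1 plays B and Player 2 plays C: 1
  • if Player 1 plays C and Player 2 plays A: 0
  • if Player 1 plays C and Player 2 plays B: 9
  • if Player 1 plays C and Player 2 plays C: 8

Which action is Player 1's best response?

E[A] = 0.375·(5) + 0.625·(3) = 3.75
E[B] = 0.375·(6) + 0.625·(-1) = 1.625
E[C] = 0.375·(0) + 0.625·(9) = 5.625
Best response: C (5.625 is the largest).

C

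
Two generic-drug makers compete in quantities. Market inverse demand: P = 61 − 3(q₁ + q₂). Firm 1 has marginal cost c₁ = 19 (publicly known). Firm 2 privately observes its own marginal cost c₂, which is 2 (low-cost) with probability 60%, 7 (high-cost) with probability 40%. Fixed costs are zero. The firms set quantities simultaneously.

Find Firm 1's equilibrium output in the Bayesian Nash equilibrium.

Type-c best response for Firm 2: q₂(c) = (61 − c)/6 − q₁/2.
Firm 1 maximizes expected profit; its first-order condition is 61 − 6q₁ − 3E[q₂] − 19 = 0.
Substituting E[q₂] and solving: E[c₂] = 4, so q₁ = (61 − 2·19 + 4)/9 = 3.

3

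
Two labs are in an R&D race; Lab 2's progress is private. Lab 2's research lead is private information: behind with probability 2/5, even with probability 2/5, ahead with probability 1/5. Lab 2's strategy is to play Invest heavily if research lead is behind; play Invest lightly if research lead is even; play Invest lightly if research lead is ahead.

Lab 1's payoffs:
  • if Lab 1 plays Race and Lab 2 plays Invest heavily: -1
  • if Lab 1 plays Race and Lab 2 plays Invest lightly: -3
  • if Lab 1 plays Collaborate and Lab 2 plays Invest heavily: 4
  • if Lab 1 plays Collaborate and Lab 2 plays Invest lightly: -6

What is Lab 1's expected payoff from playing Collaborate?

-2

E[Collaborate] = 2/5·4 + 2/5·(-6) + 1/5·(-6) = 8/5 + (-12/5) + (-6/5) = -2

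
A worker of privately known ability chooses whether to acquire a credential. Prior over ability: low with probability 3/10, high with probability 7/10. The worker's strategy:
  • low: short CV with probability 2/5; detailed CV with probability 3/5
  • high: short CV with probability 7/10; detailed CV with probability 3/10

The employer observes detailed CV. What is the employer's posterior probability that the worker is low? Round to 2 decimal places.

Apply Bayes' rule using the sender's strategy as the likelihood.
P(detailed CV) = (3/10)·(3/5) + (7/10)·(3/10) = 39/100
P(low | detailed CV) = ((3/10)·(3/5)) / (39/100) = (9/50) / (39/100) = 6/13

0.46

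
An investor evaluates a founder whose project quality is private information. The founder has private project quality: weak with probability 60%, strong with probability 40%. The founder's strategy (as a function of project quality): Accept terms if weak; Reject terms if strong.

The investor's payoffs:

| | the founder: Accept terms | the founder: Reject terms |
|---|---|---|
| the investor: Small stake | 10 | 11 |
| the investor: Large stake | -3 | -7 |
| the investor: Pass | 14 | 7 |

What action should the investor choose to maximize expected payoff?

Compute the investor's expected payoff for each action, taking the expectation over the founder's type.
E[Small stake] = 0.6·(10) + 0.4·(11) = 10.4
E[Large stake] = 0.6·(-3) + 0.4·(-7) = -4.6
E[Pass] = 0.6·(14) + 0.4·(7) = 11.2
Best response: Pass (11.2 is the largest).

Pass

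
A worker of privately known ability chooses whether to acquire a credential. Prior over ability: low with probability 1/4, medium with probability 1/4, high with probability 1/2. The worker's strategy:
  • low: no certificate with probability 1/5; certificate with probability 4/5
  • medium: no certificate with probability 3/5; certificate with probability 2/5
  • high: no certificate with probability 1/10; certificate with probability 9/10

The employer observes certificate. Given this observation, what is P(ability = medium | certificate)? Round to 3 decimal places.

Apply Bayes' rule using the sender's strategy as the likelihood.
P(certificate) = (1/4)·(4/5) + (1/4)·(2/5) + (1/2)·(9/10) = 3/4
P(medium | certificate) = ((1/4)·(2/5)) / (3/4) = (1/10) / (3/4) = 2/15

0.133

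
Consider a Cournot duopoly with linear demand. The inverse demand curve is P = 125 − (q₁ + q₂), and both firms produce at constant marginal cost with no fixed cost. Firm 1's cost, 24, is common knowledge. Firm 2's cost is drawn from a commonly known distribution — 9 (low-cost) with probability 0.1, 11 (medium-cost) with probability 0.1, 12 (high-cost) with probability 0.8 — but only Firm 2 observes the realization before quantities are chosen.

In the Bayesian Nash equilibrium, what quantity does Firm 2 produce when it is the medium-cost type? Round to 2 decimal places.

Firm 2 with cost c maximizes (125 − (q₁+q₂) − c)·q₂, giving q₂(c) = (125 − c − q₁)/2.
E[c₂] = 0.1·9 + 0.1·11 + 0.8·12 = 11.6
Firm 1's FOC against E[q₂] yields q₁ = (125 − 2·24 + E[c₂])/3 = (125 − 48 + 11.6)/3 = 29.5333.
q₂(medium-cost) = (125 − 11 − 29.5333)/2 = 42.2333.

42.23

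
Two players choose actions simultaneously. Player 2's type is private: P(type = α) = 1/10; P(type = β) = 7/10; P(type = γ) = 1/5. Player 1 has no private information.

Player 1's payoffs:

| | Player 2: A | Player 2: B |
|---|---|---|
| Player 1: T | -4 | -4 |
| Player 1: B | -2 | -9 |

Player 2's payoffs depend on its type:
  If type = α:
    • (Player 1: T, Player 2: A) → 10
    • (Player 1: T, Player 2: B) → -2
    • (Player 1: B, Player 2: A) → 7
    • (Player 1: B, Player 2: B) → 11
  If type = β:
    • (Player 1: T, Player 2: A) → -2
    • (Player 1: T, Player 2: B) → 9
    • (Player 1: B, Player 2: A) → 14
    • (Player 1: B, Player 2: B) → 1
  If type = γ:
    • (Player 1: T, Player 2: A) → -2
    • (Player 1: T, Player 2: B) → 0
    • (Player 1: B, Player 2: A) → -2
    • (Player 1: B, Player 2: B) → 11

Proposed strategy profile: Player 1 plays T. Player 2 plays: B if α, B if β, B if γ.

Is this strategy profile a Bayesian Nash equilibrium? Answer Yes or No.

Player 1 plays T: E[T] = 1/10·(-4) + 7/10·(-4) + 1/5·(-4) = -4; E[B] = -9. Best-responding. ✓
Player 2 (type α), facing T: A gives 10, B gives -2. Proposed B is not best — profitable deviation exists. ✗
Player 2 (type β), facing T: A gives -2, B gives 9. Proposed B is best. ✓
Player 2 (type γ), facing T: A gives -2, B gives 0. Proposed B is best. ✓

No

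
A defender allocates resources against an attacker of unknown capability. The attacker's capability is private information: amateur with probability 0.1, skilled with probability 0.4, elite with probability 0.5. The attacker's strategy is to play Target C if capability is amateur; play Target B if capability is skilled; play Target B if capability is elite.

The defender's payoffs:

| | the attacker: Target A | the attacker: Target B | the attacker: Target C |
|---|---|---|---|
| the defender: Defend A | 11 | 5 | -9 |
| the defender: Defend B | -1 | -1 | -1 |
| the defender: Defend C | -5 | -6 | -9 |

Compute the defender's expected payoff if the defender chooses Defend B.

-1

E[Defend B] = 0.1·(-1) + 0.4·(-1) + 0.5·(-1) = (-0.1) + (-0.4) + (-0.5) = -1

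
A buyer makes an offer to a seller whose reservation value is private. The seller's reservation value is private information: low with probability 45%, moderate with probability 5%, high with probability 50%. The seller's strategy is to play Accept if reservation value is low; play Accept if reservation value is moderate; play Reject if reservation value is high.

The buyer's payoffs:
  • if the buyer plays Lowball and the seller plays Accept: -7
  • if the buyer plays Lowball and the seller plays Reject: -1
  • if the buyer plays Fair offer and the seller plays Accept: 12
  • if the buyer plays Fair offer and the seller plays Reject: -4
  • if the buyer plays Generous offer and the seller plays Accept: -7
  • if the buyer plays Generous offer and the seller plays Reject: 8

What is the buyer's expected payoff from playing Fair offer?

4

Take the expectation over the seller's reservation value, weighting each type's action by its prior probability.
E[Fair offer] = 0.45·12 + 0.05·12 + 0.5·(-4) = 5.4 + 0.6 + (-2) = 4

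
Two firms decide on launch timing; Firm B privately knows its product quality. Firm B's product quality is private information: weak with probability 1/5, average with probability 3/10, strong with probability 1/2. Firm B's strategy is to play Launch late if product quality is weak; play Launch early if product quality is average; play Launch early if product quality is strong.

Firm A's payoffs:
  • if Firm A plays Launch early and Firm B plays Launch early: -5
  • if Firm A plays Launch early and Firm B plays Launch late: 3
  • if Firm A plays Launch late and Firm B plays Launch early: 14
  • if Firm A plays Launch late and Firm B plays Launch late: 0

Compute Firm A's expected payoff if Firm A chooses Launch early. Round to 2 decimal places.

-3.40

E[Launch early] = 1/5·3 + 3/10·(-5) + 1/2·(-5) = 3/5 + (-3/2) + (-5/2) = -17/5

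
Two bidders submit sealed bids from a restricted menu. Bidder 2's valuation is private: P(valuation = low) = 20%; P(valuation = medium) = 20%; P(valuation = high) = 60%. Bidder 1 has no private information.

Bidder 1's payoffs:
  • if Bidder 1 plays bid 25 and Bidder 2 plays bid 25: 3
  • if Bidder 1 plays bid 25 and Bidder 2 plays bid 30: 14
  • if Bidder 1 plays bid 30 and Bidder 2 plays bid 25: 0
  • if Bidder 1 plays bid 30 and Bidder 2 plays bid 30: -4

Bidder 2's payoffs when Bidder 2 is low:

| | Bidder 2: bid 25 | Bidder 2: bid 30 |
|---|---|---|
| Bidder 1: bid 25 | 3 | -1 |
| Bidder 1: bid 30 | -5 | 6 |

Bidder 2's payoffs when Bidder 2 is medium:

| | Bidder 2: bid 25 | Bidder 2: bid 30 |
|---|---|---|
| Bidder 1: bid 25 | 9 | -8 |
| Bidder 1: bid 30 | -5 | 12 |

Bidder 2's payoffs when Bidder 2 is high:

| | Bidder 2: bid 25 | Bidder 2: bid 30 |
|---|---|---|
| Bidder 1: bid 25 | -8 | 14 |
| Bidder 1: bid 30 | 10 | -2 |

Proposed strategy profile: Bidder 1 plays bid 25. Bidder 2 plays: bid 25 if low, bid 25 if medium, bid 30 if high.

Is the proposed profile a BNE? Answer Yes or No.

Bidder 1 plays bid 25: E[bid 25] = 0.2·(3) + 0.2·(3) + 0.6·(14) = 9.6; E[bid 30] = -2.4. Best-responding. ✓
Bidder 2 (valuation low), facing bid 25: bid 25 gives 3, bid 30 gives -1. Proposed bid 25 is best. ✓
Bidder 2 (valuation medium), facing bid 25: bid 25 gives 9, bid 30 gives -8. Proposed bid 25 is best. ✓
Bidder 2 (valuation high), facing bid 25: bid 25 gives -8, bid 30 gives 14. Proposed bid 30 is best. ✓

Yes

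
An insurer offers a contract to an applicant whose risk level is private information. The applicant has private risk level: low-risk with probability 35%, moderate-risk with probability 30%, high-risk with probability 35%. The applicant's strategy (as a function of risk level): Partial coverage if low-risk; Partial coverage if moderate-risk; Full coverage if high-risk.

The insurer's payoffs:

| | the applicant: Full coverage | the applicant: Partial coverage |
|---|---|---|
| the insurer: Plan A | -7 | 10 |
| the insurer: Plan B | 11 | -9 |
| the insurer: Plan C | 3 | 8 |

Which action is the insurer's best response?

E[Plan A] = 0.35·(10) + 0.3·(10) + 0.35·(-7) = 4.05
E[Plan B] = 0.35·(-9) + 0.3·(-9) + 0.35·(11) = -2
E[Plan C] = 0.35·(8) + 0.3·(8) + 0.35·(3) = 6.25
Best response: Plan C (6.25 is the largest).

Plan C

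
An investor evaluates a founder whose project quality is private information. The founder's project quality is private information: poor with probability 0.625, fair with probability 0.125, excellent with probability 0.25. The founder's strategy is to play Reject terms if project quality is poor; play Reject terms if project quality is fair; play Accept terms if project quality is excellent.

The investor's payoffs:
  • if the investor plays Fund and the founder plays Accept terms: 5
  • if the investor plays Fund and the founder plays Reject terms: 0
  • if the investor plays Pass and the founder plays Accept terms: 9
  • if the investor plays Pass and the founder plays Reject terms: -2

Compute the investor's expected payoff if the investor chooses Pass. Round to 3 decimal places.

E[Pass] = 0.625·(-2) + 0.125·(-2) + 0.25·9 = (-1.25) + (-0.25) + 2.25 = 0.75

0.750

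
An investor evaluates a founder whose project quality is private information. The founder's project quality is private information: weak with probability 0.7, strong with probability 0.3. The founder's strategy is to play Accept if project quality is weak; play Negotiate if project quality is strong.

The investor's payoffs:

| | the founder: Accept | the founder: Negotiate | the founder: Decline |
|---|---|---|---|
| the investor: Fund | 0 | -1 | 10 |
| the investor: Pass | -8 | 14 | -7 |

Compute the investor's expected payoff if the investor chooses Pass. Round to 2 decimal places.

-1.40

Take the expectation over the founder's project quality, weighting each type's action by its prior probability.
E[Pass] = 0.7·(-8) + 0.3·14 = (-5.6) + 4.2 = -1.4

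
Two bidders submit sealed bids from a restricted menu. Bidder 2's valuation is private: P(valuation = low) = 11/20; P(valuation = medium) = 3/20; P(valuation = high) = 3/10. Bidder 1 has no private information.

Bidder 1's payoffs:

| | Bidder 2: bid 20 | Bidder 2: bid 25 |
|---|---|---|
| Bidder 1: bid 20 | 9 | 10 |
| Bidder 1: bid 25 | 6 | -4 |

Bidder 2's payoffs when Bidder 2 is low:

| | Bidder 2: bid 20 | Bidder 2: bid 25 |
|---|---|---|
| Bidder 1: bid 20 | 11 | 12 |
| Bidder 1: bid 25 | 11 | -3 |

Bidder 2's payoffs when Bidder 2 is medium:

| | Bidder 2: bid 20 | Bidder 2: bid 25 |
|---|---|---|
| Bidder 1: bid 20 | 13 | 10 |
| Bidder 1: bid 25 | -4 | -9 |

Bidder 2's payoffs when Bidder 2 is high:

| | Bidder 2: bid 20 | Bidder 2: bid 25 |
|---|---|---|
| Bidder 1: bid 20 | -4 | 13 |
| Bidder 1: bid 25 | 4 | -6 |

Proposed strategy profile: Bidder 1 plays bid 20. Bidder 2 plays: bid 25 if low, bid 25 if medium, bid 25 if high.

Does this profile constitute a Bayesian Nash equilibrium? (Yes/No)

Bidder 1 plays bid 20: E[bid 20] = 11/20·(10) + 3/20·(10) + 3/10·(10) = 10; E[bid 25] = -4. Best-responding. ✓
Bidder 2 (valuation low), facing bid 20: bid 20 gives 11, bid 25 gives 12. Proposed bid 25 is best. ✓
Bidder 2 (valuation medium), facing bid 20: bid 20 gives 13, bid 25 gives 10. Proposed bid 25 is not best — profitable deviation exists. ✗
Bidder 2 (valuation high), facing bid 20: bid 20 gives -4, bid 25 gives 13. Proposed bid 25 is best. ✓

No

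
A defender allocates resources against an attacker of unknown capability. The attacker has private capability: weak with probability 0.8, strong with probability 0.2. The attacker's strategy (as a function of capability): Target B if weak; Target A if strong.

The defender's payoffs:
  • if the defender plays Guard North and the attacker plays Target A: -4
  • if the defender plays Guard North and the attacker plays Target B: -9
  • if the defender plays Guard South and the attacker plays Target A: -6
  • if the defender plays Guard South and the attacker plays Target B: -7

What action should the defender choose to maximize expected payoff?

E[Guard North] = 0.8·(-9) + 0.2·(-4) = -8
E[Guard South] = 0.8·(-7) + 0.2·(-6) = -6.8
Best response: Guard South (-6.8 is the largest).

Guard South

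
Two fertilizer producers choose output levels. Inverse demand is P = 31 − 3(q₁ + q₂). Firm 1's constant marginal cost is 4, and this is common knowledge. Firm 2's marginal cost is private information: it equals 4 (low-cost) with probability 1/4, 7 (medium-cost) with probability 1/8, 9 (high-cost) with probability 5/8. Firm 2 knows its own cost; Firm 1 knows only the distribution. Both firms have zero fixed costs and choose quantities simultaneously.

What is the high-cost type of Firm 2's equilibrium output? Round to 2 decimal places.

1.97

Firm 2 with cost c maximizes (31 − 3(q₁+q₂) − c)·q₂, giving q₂(c) = (31 − c − 3q₁)/6.
E[c₂] = 1/4·4 + 1/8·7 + 5/8·9 = 7.5
Firm 1's FOC against E[q₂] yields q₁ = (31 − 2·4 + E[c₂])/9 = (31 − 8 + 7.5)/9 = 3.38889.
q₂(high-cost) = (31 − 9 − 3·3.38889)/6 = 1.97222.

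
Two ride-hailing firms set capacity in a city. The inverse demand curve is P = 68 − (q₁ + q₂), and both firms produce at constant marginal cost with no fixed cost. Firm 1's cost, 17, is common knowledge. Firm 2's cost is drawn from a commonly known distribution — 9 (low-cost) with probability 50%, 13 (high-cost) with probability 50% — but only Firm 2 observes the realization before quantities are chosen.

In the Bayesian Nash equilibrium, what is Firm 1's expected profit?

225

Type-c best response for Firm 2: q₂(c) = (68 − c)/2 − q₁/2.
Firm 1 maximizes expected profit; its first-order condition is 68 − 2q₁ − E[q₂] − 17 = 0.
Substituting E[q₂] and solving: E[c₂] = 11, so q₁ = (68 − 2·17 + 11)/3 = 15.
E[P] = 68 − (q₁ + E[q₂]) = 32; Firm 1's expected profit = (E[P] − 17)·q₁ = (32 − 17)·15 = 225.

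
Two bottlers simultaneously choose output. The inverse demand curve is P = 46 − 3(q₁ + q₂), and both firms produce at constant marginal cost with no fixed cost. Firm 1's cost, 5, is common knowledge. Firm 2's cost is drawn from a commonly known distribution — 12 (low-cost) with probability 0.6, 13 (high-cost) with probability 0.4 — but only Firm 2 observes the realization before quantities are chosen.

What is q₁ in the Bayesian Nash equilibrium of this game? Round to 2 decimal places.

5.38

Type-c best response for Firm 2: q₂(c) = (46 − c)/6 − q₁/2.
Firm 1 maximizes expected profit; its first-order condition is 46 − 6q₁ − 3E[q₂] − 5 = 0.
Substituting E[q₂] and solving: E[c₂] = 12.4, so q₁ = (46 − 2·5 + 12.4)/9 = 5.37778.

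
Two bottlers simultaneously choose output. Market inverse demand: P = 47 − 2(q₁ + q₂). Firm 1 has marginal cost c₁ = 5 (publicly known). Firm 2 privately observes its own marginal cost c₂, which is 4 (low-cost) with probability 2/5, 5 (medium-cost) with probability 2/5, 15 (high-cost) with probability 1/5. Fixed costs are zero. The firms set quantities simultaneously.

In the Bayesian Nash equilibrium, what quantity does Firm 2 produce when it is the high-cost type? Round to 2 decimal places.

4.37

Firm 2 with cost c maximizes (47 − 2(q₁+q₂) − c)·q₂, giving q₂(c) = (47 − c − 2q₁)/4.
E[c₂] = 2/5·4 + 2/5·5 + 1/5·15 = 6.6
Firm 1's FOC against E[q₂] yields q₁ = (47 − 2·5 + E[c₂])/6 = (47 − 10 + 6.6)/6 = 7.26667.
q₂(high-cost) = (47 − 15 − 2·7.26667)/4 = 4.36667.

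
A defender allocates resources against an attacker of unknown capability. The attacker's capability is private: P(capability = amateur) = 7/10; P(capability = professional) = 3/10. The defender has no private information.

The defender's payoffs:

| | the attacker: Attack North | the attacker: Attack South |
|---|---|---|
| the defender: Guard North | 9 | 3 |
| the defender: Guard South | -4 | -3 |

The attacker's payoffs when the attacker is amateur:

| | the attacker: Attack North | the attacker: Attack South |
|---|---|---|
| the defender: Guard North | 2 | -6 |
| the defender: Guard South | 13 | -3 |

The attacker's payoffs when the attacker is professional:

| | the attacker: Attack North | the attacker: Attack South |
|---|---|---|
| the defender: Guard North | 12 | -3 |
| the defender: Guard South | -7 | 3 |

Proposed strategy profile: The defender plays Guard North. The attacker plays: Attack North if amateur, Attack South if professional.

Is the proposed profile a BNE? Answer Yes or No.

No

The defender plays Guard North: E[Guard North] = 7/10·(9) + 3/10·(3) = 36/5; E[Guard South] = -37/10. Best-responding. ✓
The attacker (capability amateur), facing Guard North: Attack North gives 2, Attack South gives -6. Proposed Attack North is best. ✓
The attacker (capability professional), facing Guard North: Attack North gives 12, Attack South gives -3. Proposed Attack South is not best — profitable deviation exists. ✗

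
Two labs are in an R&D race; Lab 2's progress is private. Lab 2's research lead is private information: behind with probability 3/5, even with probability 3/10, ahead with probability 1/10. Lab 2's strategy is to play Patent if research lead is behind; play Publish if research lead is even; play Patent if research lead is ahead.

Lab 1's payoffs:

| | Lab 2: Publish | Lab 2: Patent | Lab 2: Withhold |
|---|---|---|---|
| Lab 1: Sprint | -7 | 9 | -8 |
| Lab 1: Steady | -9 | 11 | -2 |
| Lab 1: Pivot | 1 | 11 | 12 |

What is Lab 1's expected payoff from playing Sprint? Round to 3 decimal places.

E[Sprint] = 3/5·9 + 3/10·(-7) + 1/10·9 = 27/5 + (-21/10) + 9/10 = 21/5

4.200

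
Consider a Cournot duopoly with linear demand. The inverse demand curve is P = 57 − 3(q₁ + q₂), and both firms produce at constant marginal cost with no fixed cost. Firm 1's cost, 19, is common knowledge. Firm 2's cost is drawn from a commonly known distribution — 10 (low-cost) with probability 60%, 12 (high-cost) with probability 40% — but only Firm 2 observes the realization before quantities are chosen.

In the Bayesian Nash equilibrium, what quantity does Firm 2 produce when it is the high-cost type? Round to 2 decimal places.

Type-c best response for Firm 2: q₂(c) = (57 − c)/6 − q₁/2.
Firm 1 maximizes expected profit; its first-order condition is 57 − 6q₁ − 3E[q₂] − 19 = 0.
Substituting E[q₂] and solving: E[c₂] = 10.8, so q₁ = (57 − 2·19 + 10.8)/9 = 3.31111.
q₂(high-cost) = (57 − 12 − 3·3.31111)/6 = 5.84444.

5.84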